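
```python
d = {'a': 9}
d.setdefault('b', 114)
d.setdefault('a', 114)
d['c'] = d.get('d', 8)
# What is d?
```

After line 1: d = {'a': 9}
After line 2 (setdefault adds 'b'=114): d = {'a': 9, 'b': 114}
After line 3 (setdefault 'a' no-op, already exists): d = {'a': 9, 'b': 114}
After line 4 (get('d', 8) returns default since 'd' not in d): d = {'a': 9, 'b': 114, 'c': 8}

{'a': 9, 'b': 114, 'c': 8}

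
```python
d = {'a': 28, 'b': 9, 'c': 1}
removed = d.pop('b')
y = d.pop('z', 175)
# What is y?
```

After line 1: d = {'a': 28, 'b': 9, 'c': 1}
After line 2 (pop 'b' returns 9): d = {'a': 28, 'c': 1}, removed = 9
After line 3 (pop 'z' missing, returns default 175): d = {'a': 28, 'c': 1}, y = 175

175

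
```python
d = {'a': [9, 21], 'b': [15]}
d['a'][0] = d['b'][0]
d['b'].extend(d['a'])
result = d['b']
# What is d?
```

After line 1: d = {'a': [9, 21], 'b': [15]}
After line 2 (a[0] = b[0] = 15): d = {'a': [15, 21], 'b': [15]}
After line 3 (b.extend(a) appends [15, 21]): d = {'a': [15, 21], 'b': [15, 15, 21]}
After line 4: result = d['b'] = [15, 15, 21]

{'a': [15, 21], 'b': [15, 15, 21]}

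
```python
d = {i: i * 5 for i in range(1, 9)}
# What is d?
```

{1: 5, 2: 10, 3: 15, 4: 20, 5: 25, 6: 30, 7: 35, 8: 40}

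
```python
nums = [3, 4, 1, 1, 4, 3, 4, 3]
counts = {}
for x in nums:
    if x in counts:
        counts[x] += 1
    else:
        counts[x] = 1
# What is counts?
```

Initial: counts = {}, nums = [3, 4, 1, 1, 4, 3, 4, 3]
See 3: counts = {3: 1}
See 4: counts = {3: 1, 4: 1}
See 1: counts = {3: 1, 4: 1, 1: 1}
See 1: counts = {3: 1, 4: 1, 1: 2}
See 4: counts = {3: 1, 4: 2, 1: 2}
See 3: counts = {3: 2, 4: 2, 1: 2}
See 4: counts = {3: 2, 4: 3, 1: 2}
See 3: counts = {3: 3, 4: 3, 1: 2}

{3: 3, 4: 3, 1: 2}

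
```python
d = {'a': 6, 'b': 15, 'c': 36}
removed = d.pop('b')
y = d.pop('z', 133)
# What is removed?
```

After line 1: d = {'a': 6, 'b': 15, 'c': 36}
After line 2 (pop 'b' returns 15): d = {'a': 6, 'c': 36}, removed = 15
After line 3 (pop 'z' missing, returns default 133): d = {'a': 6, 'c': 36}, y = 133

15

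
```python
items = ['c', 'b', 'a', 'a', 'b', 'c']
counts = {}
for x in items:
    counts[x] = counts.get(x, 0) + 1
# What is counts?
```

Initial: counts = {}, items = ['c', 'b', 'a', 'a', 'b', 'c']
See 'c': counts = {'c': 1}
See 'b': counts = {'c': 1, 'b': 1}
See 'a': counts = {'c': 1, 'b': 1, 'a': 1}
See 'a': counts = {'c': 1, 'b': 1, 'a': 2}
See 'b': counts = {'c': 1, 'b': 2, 'a': 2}
See 'c': counts = {'c': 2, 'b': 2, 'a': 2}

{'c': 2, 'b': 2, 'a': 2}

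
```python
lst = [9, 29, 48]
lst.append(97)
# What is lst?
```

[9, 29, 48, 97]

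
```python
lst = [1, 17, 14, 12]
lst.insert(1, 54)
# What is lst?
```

[1, 54, 17, 14, 12]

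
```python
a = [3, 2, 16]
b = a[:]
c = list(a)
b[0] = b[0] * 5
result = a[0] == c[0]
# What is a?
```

After line 1: a = [3, 2, 16]
After line 2 (b = a[:], copy): a = [3, 2, 16], b = [3, 2, 16]
After line 3 (c = list(a) is a copy, new object): c = [3, 2, 16]
After line 4 (b[0] = 3 * 5 = 15; only b mutates (copy)): a = [3, 2, 16], b = [15, 2, 16], c = [3, 2, 16]
After line 5 (a[0] = 3, c[0] = 3; result = True)

[3, 2, 16]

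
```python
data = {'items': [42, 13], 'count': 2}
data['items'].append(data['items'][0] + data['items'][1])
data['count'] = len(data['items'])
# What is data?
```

After line 1: data = {'items': [42, 13], 'count': 2}
After line 2 (append 42 + 13 = 55): data = {'items': [42, 13, 55], 'count': 2}
After line 3 (count = len(items) = 3): data = {'items': [42, 13, 55], 'count': 3}

{'items': [42, 13, 55], 'count': 3}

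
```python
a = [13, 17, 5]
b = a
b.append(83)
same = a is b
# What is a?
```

After line 1: a = [13, 17, 5]
After line 2 (b = a is an alias, same object): a = [13, 17, 5], b = [13, 17, 5]
After line 3 (b.append mutates the shared list): a = [13, 17, 5, 83], b = [13, 17, 5, 83]
After line 4 (same = a is b; same object -> True): same = True

[13, 17, 5, 83]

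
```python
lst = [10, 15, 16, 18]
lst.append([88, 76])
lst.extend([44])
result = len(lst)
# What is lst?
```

After line 1: lst = [10, 15, 16, 18]
After line 2 (append adds [88, 76] as single element): lst = [10, 15, 16, 18, [88, 76]]
After line 3 (extend unpacks [44], adds 44): lst = [10, 15, 16, 18, [88, 76], 44]
After line 4: result = len(lst) = 6

[10, 15, 16, 18, [88, 76], 44]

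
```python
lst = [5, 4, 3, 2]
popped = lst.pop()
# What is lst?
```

[5, 4, 3]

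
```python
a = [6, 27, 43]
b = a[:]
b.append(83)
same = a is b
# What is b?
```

After line 1: a = [6, 27, 43]
After line 2 (b = a[:] is a shallow copy, new object): a = [6, 27, 43], b = [6, 27, 43]
After line 3 (append only mutates b): a = [6, 27, 43], b = [6, 27, 43, 83]
After line 4 (same = a is b; different objects -> False): same = False

[6, 27, 43, 83]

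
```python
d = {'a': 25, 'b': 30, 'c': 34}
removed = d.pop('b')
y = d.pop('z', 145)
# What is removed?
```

After line 1: d = {'a': 25, 'b': 30, 'c': 34}
After line 2 (pop 'b' returns 30): d = {'a': 25, 'c': 34}, removed = 30
After line 3 (pop 'z' missing, returns default 145): d = {'a': 25, 'c': 34}, y = 145

30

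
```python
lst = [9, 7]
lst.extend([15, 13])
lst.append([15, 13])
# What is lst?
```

After line 1: lst = [9, 7]
After line 2 (extend unpacks [15, 13]): lst = [9, 7, 15, 13]
After line 3 (append adds [15, 13] as single element): lst = [9, 7, 15, 13, [15, 13]]

[9, 7, 15, 13, [15, 13]]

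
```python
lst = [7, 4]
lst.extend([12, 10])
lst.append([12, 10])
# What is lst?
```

After line 1: lst = [7, 4]
After line 2 (extend unpacks [12, 10]): lst = [7, 4, 12, 10]
After line 3 (append adds [12, 10] as single element): lst = [7, 4, 12, 10, [12, 10]]

[7, 4, 12, 10, [12, 10]]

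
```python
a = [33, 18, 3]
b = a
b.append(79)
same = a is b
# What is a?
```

After line 1: a = [33, 18, 3]
After line 2 (b = a is an alias, same object): a = [33, 18, 3], b = [33, 18, 3]
After line 3 (b.append mutates the shared list): a = [33, 18, 3, 79], b = [33, 18, 3, 79]
After line 4 (same = a is b; same object -> True): same = True

[33, 18, 3, 79]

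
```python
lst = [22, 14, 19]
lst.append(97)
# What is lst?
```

[22, 14, 19, 97]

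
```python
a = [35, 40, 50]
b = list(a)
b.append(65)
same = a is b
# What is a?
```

After line 1: a = [35, 40, 50]
After line 2 (b = list(a) is a shallow copy, new object): a = [35, 40, 50], b = [35, 40, 50]
After line 3 (append only mutates b): a = [35, 40, 50], b = [35, 40, 50, 65]
After line 4 (same = a is b; different objects -> False): same = False

[35, 40, 50]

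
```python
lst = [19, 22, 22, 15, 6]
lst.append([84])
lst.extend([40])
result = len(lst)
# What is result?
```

After line 1: lst = [19, 22, 22, 15, 6]
After line 2 (append adds [84] as single element): lst = [19, 22, 22, 15, 6, [84]]
After line 3 (extend unpacks [40], adds 40): lst = [19, 22, 22, 15, 6, [84], 40]
After line 4: result = len(lst) = 7

7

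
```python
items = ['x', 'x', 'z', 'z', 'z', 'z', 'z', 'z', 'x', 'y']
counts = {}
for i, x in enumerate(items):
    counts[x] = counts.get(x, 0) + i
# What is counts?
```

Initial: counts = {}, items = ['x', 'x', 'z', 'z', 'z', 'z', 'z', 'z', 'x', 'y']
i=0, x='x': counts = {'x': 0}
i=1, x='x': counts = {'x': 1}
i=2, x='z': counts = {'x': 1, 'z': 2}
i=3, x='z': counts = {'x': 1, 'z': 5}
i=4, x='z': counts = {'x': 1, 'z': 9}
i=5, x='z': counts = {'x': 1, 'z': 14}
i=6, x='z': counts = {'x': 1, 'z': 20}
i=7, x='z': counts = {'x': 1, 'z': 27}
i=8, x='x': counts = {'x': 9, 'z': 27}
i=9, x='y': counts = {'x': 9, 'z': 27, 'y': 9}

{'x': 9, 'z': 27, 'y': 9}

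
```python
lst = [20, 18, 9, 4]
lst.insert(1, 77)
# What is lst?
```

[20, 77, 18, 9, 4]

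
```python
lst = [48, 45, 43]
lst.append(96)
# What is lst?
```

[48, 45, 43, 96]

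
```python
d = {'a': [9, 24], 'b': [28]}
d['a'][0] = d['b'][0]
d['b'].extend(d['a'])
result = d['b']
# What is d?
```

After line 1: d = {'a': [9, 24], 'b': [28]}
After line 2 (a[0] = b[0] = 28): d = {'a': [28, 24], 'b': [28]}
After line 3 (b.extend(a) appends [28, 24]): d = {'a': [28, 24], 'b': [28, 28, 24]}
After line 4: result = d['b'] = [28, 28, 24]

{'a': [28, 24], 'b': [28, 28, 24]}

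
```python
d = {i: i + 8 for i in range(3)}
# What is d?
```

{0: 8, 1: 9, 2: 10}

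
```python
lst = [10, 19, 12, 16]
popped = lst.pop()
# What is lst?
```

[10, 19, 12]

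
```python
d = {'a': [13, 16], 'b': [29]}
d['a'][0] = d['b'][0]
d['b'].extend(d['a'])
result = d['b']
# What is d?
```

After line 1: d = {'a': [13, 16], 'b': [29]}
After line 2 (a[0] = b[0] = 29): d = {'a': [29, 16], 'b': [29]}
After line 3 (b.extend(a) appends [29, 16]): d = {'a': [29, 16], 'b': [29, 29, 16]}
After line 4: result = d['b'] = [29, 29, 16]

{'a': [29, 16], 'b': [29, 29, 16]}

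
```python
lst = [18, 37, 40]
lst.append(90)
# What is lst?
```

[18, 37, 40, 90]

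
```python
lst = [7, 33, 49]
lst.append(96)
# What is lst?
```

[7, 33, 49, 96]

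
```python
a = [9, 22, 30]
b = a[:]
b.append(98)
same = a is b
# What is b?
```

After line 1: a = [9, 22, 30]
After line 2 (b = a[:] is a shallow copy, new object): a = [9, 22, 30], b = [9, 22, 30]
After line 3 (append only mutates b): a = [9, 22, 30], b = [9, 22, 30, 98]
After line 4 (same = a is b; different objects -> False): same = False

[9, 22, 30, 98]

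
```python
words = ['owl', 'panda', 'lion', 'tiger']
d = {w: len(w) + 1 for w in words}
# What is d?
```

{'owl': 4, 'panda': 6, 'lion': 5, 'tiger': 6}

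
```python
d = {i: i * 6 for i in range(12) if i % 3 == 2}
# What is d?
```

{2: 12, 5: 30, 8: 48, 11: 66}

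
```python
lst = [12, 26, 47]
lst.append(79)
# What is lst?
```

[12, 26, 47, 79]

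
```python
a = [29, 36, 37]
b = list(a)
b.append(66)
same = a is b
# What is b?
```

After line 1: a = [29, 36, 37]
After line 2 (b = list(a) is a shallow copy, new object): a = [29, 36, 37], b = [29, 36, 37]
After line 3 (append only mutates b): a = [29, 36, 37], b = [29, 36, 37, 66]
After line 4 (same = a is b; different objects -> False): same = False

[29, 36, 37, 66]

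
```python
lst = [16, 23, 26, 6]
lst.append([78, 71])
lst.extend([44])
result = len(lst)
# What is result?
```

After line 1: lst = [16, 23, 26, 6]
After line 2 (append adds [78, 71] as single element): lst = [16, 23, 26, 6, [78, 71]]
After line 3 (extend unpacks [44], adds 44): lst = [16, 23, 26, 6, [78, 71], 44]
After line 4: result = len(lst) = 6

6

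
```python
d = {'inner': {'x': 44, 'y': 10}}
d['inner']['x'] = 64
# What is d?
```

After line 1: d = {'inner': {'x': 44, 'y': 10}}
After line 2 (inner x overwritten): d = {'inner': {'x': 64, 'y': 10}}

{'inner': {'x': 64, 'y': 10}}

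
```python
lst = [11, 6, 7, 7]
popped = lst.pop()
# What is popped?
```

7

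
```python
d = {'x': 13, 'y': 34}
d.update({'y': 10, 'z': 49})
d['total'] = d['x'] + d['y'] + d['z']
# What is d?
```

After line 1: d = {'x': 13, 'y': 34}
After line 2 (y overwritten, z added): d = {'x': 13, 'y': 10, 'z': 49}
After line 3 (total = 13 + 10 + 49 = 72): d = {'x': 13, 'y': 10, 'z': 49, 'total': 72}

{'x': 13, 'y': 10, 'z': 49, 'total': 72}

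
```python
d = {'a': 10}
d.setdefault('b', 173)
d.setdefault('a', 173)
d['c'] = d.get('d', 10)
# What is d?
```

After line 1: d = {'a': 10}
After line 2 (setdefault adds 'b'=173): d = {'a': 10, 'b': 173}
After line 3 (setdefault 'a' no-op, already exists): d = {'a': 10, 'b': 173}
After line 4 (get('d', 10) returns default since 'd' not in d): d = {'a': 10, 'b': 173, 'c': 10}

{'a': 10, 'b': 173, 'c': 10}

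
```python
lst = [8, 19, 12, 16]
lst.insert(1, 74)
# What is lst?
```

[8, 74, 19, 12, 16]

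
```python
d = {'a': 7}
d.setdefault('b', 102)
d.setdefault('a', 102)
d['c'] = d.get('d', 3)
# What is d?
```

After line 1: d = {'a': 7}
After line 2 (setdefault adds 'b'=102): d = {'a': 7, 'b': 102}
After line 3 (setdefault 'a' no-op, already exists): d = {'a': 7, 'b': 102}
After line 4 (get('d', 3) returns default since 'd' not in d): d = {'a': 7, 'b': 102, 'c': 3}

{'a': 7, 'b': 102, 'c': 3}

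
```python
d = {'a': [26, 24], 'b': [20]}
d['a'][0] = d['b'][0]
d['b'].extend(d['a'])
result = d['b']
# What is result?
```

After line 1: d = {'a': [26, 24], 'b': [20]}
After line 2 (a[0] = b[0] = 20): d = {'a': [20, 24], 'b': [20]}
After line 3 (b.extend(a) appends [20, 24]): d = {'a': [20, 24], 'b': [20, 20, 24]}
After line 4: result = d['b'] = [20, 20, 24]

[20, 20, 24]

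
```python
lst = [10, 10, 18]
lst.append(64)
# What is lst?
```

[10, 10, 18, 64]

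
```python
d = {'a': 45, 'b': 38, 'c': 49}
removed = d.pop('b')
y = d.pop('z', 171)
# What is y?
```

After line 1: d = {'a': 45, 'b': 38, 'c': 49}
After line 2 (pop 'b' returns 38): d = {'a': 45, 'c': 49}, removed = 38
After line 3 (pop 'z' missing, returns default 171): d = {'a': 45, 'c': 49}, y = 171

171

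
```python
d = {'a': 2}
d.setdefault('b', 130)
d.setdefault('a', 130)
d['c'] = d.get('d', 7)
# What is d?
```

After line 1: d = {'a': 2}
After line 2 (setdefault adds 'b'=130): d = {'a': 2, 'b': 130}
After line 3 (setdefault 'a' no-op, already exists): d = {'a': 2, 'b': 130}
After line 4 (get('d', 7) returns default since 'd' not in d): d = {'a': 2, 'b': 130, 'c': 7}

{'a': 2, 'b': 130, 'c': 7}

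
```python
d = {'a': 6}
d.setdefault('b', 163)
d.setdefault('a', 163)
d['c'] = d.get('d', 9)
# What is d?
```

After line 1: d = {'a': 6}
After line 2 (setdefault adds 'b'=163): d = {'a': 6, 'b': 163}
After line 3 (setdefault 'a' no-op, already exists): d = {'a': 6, 'b': 163}
After line 4 (get('d', 9) returns default since 'd' not in d): d = {'a': 6, 'b': 163, 'c': 9}

{'a': 6, 'b': 163, 'c': 9}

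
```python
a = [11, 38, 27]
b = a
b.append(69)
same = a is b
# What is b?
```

After line 1: a = [11, 38, 27]
After line 2 (b = a is an alias, same object): a = [11, 38, 27], b = [11, 38, 27]
After line 3 (b.append mutates the shared list): a = [11, 38, 27, 69], b = [11, 38, 27, 69]
After line 4 (same = a is b; same object -> True): same = True

[11, 38, 27, 69]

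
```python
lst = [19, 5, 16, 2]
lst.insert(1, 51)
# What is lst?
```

[19, 51, 5, 16, 2]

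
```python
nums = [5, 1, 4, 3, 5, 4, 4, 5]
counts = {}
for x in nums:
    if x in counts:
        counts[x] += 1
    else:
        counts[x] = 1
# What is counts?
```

Initial: counts = {}, nums = [5, 1, 4, 3, 5, 4, 4, 5]
See 5: counts = {5: 1}
See 1: counts = {5: 1, 1: 1}
See 4: counts = {5: 1, 1: 1, 4: 1}
See 3: counts = {5: 1, 1: 1, 4: 1, 3: 1}
See 5: counts = {5: 2, 1: 1, 4: 1, 3: 1}
See 4: counts = {5: 2, 1: 1, 4: 2, 3: 1}
See 4: counts = {5: 2, 1: 1, 4: 3, 3: 1}
See 5: counts = {5: 3, 1: 1, 4: 3, 3: 1}

{5: 3, 1: 1, 4: 3, 3: 1}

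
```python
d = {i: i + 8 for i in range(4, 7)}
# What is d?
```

{4: 12, 5: 13, 6: 14}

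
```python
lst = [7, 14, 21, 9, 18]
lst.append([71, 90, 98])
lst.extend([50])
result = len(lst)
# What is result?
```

After line 1: lst = [7, 14, 21, 9, 18]
After line 2 (append adds [71, 90, 98] as single element): lst = [7, 14, 21, 9, 18, [71, 90, 98]]
After line 3 (extend unpacks [50], adds 50): lst = [7, 14, 21, 9, 18, [71, 90, 98], 50]
After line 4: result = len(lst) = 7

7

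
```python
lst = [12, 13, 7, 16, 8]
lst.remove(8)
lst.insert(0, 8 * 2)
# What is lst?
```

After line 1: lst = [12, 13, 7, 16, 8]
After line 2 (remove first 8): lst = [12, 13, 7, 16]
After line 3 (insert 16 at index 0): lst = [16, 12, 13, 7, 16]

[16, 12, 13, 7, 16]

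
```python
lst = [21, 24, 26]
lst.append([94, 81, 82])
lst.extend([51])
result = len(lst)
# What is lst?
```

After line 1: lst = [21, 24, 26]
After line 2 (append adds [94, 81, 82] as single element): lst = [21, 24, 26, [94, 81, 82]]
After line 3 (extend unpacks [51], adds 51): lst = [21, 24, 26, [94, 81, 82], 51]
After line 4: result = len(lst) = 5

[21, 24, 26, [94, 81, 82], 51]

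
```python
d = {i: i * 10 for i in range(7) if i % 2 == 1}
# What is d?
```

{1: 10, 3: 30, 5: 50}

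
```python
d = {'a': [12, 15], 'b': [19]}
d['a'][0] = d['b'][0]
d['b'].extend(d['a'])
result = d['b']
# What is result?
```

After line 1: d = {'a': [12, 15], 'b': [19]}
After line 2 (a[0] = b[0] = 19): d = {'a': [19, 15], 'b': [19]}
After line 3 (b.extend(a) appends [19, 15]): d = {'a': [19, 15], 'b': [19, 19, 15]}
After line 4: result = d['b'] = [19, 19, 15]

[19, 19, 15]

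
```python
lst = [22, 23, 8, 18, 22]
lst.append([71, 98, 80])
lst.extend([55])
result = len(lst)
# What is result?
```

After line 1: lst = [22, 23, 8, 18, 22]
After line 2 (append adds [71, 98, 80] as single element): lst = [22, 23, 8, 18, 22, [71, 98, 80]]
After line 3 (extend unpacks [55], adds 55): lst = [22, 23, 8, 18, 22, [71, 98, 80], 55]
After line 4: result = len(lst) = 7

7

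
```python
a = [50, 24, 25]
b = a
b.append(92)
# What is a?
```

After line 1: a = [50, 24, 25]
After line 2 (b = a is an alias, same object): a = [50, 24, 25], b = [50, 24, 25]
After line 3 (b.append mutates the shared list): a = [50, 24, 25, 92], b = [50, 24, 25, 92]

[50, 24, 25, 92]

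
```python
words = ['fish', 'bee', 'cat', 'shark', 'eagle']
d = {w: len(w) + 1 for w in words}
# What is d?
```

{'fish': 5, 'bee': 4, 'cat': 4, 'shark': 6, 'eagle': 6}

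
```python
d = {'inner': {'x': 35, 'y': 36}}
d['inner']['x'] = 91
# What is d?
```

After line 1: d = {'inner': {'x': 35, 'y': 36}}
After line 2 (inner x overwritten): d = {'inner': {'x': 91, 'y': 36}}

{'inner': {'x': 91, 'y': 36}}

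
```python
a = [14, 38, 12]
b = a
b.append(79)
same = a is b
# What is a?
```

After line 1: a = [14, 38, 12]
After line 2 (b = a is an alias, same object): a = [14, 38, 12], b = [14, 38, 12]
After line 3 (b.append mutates the shared list): a = [14, 38, 12, 79], b = [14, 38, 12, 79]
After line 4 (same = a is b; same object -> True): same = True

[14, 38, 12, 79]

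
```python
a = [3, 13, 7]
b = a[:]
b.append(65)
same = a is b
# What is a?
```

After line 1: a = [3, 13, 7]
After line 2 (b = a[:] is a shallow copy, new object): a = [3, 13, 7], b = [3, 13, 7]
After line 3 (append only mutates b): a = [3, 13, 7], b = [3, 13, 7, 65]
After line 4 (same = a is b; different objects -> False): same = False

[3, 13, 7]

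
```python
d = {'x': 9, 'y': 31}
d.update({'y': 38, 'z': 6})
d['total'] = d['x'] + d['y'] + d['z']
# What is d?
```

After line 1: d = {'x': 9, 'y': 31}
After line 2 (y overwritten, z added): d = {'x': 9, 'y': 38, 'z': 6}
After line 3 (total = 9 + 38 + 6 = 53): d = {'x': 9, 'y': 38, 'z': 6, 'total': 53}

{'x': 9, 'y': 38, 'z': 6, 'total': 53}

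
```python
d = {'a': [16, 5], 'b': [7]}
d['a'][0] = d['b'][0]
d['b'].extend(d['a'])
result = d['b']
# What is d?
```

After line 1: d = {'a': [16, 5], 'b': [7]}
After line 2 (a[0] = b[0] = 7): d = {'a': [7, 5], 'b': [7]}
After line 3 (b.extend(a) appends [7, 5]): d = {'a': [7, 5], 'b': [7, 7, 5]}
After line 4: result = d['b'] = [7, 7, 5]

{'a': [7, 5], 'b': [7, 7, 5]}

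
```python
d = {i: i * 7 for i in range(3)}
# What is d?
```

{0: 0, 1: 7, 2: 14}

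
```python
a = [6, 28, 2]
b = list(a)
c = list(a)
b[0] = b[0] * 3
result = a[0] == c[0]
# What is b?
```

After line 1: a = [6, 28, 2]
After line 2 (b = list(a), copy): a = [6, 28, 2], b = [6, 28, 2]
After line 3 (c = list(a) is a copy, new object): c = [6, 28, 2]
After line 4 (b[0] = 6 * 3 = 18; only b mutates (copy)): a = [6, 28, 2], b = [18, 28, 2], c = [6, 28, 2]
After line 5 (a[0] = 6, c[0] = 6; result = True)

[18, 28, 2]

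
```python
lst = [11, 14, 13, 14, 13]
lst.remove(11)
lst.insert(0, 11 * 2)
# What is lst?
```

After line 1: lst = [11, 14, 13, 14, 13]
After line 2 (remove first 11): lst = [14, 13, 14, 13]
After line 3 (insert 22 at index 0): lst = [22, 14, 13, 14, 13]

[22, 14, 13, 14, 13]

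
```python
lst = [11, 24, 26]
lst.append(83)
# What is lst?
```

[11, 24, 26, 83]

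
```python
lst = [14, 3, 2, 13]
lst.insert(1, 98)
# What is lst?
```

[14, 98, 3, 2, 13]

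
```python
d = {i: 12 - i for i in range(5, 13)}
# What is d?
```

{5: 7, 6: 6, 7: 5, 8: 4, 9: 3, 10: 2, 11: 1, 12: 0}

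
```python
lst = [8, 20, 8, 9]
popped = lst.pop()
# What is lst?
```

[8, 20, 8]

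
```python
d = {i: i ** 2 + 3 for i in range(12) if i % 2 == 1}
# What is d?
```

{1: 4, 3: 12, 5: 28, 7: 52, 9: 84, 11: 124}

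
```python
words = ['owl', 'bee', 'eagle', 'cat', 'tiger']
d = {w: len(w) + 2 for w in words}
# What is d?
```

{'owl': 5, 'bee': 5, 'eagle': 7, 'cat': 5, 'tiger': 7}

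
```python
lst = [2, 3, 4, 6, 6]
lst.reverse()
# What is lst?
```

[6, 6, 4, 3, 2]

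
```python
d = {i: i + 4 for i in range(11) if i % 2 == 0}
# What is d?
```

{0: 4, 2: 6, 4: 8, 6: 10, 8: 12, 10: 14}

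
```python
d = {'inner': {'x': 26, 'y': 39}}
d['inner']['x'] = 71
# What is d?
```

After line 1: d = {'inner': {'x': 26, 'y': 39}}
After line 2 (inner x overwritten): d = {'inner': {'x': 71, 'y': 39}}

{'inner': {'x': 71, 'y': 39}}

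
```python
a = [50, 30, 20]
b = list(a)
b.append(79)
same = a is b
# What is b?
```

After line 1: a = [50, 30, 20]
After line 2 (b = list(a) is a shallow copy, new object): a = [50, 30, 20], b = [50, 30, 20]
After line 3 (append only mutates b): a = [50, 30, 20], b = [50, 30, 20, 79]
After line 4 (same = a is b; different objects -> False): same = False

[50, 30, 20, 79]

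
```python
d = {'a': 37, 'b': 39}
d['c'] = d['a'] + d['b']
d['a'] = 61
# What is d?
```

After line 1: d = {'a': 37, 'b': 39}
After line 2 (d['c'] = 37 + 39): d = {'a': 37, 'b': 39, 'c': 76}
After line 3: d = {'a': 61, 'b': 39, 'c': 76}

{'a': 61, 'b': 39, 'c': 76}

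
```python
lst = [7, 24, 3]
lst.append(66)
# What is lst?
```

[7, 24, 3, 66]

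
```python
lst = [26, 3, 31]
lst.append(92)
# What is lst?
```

[26, 3, 31, 92]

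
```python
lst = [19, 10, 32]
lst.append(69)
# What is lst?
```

[19, 10, 32, 69]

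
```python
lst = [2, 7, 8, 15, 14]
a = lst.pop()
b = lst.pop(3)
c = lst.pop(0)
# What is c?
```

After line 1: lst = [2, 7, 8, 15, 14]
After line 2 (pop() -> a = 14): lst = [2, 7, 8, 15]
After line 3 (pop(3) -> b = 15): lst = [2, 7, 8]
After line 4 (pop(0) -> c = 2): lst = [7, 8]

2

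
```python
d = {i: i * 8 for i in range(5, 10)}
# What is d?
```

{5: 40, 6: 48, 7: 56, 8: 64, 9: 72}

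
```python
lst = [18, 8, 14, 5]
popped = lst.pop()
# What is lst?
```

[18, 8, 14]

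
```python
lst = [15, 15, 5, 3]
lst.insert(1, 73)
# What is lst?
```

[15, 73, 15, 5, 3]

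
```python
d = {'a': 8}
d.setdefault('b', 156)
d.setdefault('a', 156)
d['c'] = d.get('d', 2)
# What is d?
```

After line 1: d = {'a': 8}
After line 2 (setdefault adds 'b'=156): d = {'a': 8, 'b': 156}
After line 3 (setdefault 'a' no-op, already exists): d = {'a': 8, 'b': 156}
After line 4 (get('d', 2) returns default since 'd' not in d): d = {'a': 8, 'b': 156, 'c': 2}

{'a': 8, 'b': 156, 'c': 2}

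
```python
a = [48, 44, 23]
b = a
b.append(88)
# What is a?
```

After line 1: a = [48, 44, 23]
After line 2 (b = a is an alias, same object): a = [48, 44, 23], b = [48, 44, 23]
After line 3 (b.append mutates the shared list): a = [48, 44, 23, 88], b = [48, 44, 23, 88]

[48, 44, 23, 88]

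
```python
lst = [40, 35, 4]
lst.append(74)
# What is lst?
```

[40, 35, 4, 74]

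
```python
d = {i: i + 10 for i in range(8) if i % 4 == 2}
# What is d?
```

{2: 12, 6: 16}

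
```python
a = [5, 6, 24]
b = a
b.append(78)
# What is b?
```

After line 1: a = [5, 6, 24]
After line 2 (b = a is an alias, same object): a = [5, 6, 24], b = [5, 6, 24]
After line 3 (b.append mutates the shared list): a = [5, 6, 24, 78], b = [5, 6, 24, 78]

[5, 6, 24, 78]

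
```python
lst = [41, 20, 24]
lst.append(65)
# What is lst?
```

[41, 20, 24, 65]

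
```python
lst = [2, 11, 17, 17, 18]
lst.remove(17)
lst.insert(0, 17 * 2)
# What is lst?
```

After line 1: lst = [2, 11, 17, 17, 18]
After line 2 (remove first 17): lst = [2, 11, 17, 18]
After line 3 (insert 34 at index 0): lst = [34, 2, 11, 17, 18]

[34, 2, 11, 17, 18]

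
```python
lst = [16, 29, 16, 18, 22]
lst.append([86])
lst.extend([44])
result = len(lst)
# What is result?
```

After line 1: lst = [16, 29, 16, 18, 22]
After line 2 (append adds [86] as single element): lst = [16, 29, 16, 18, 22, [86]]
After line 3 (extend unpacks [44], adds 44): lst = [16, 29, 16, 18, 22, [86], 44]
After line 4: result = len(lst) = 7

7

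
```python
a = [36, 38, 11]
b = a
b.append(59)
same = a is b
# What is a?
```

After line 1: a = [36, 38, 11]
After line 2 (b = a is an alias, same object): a = [36, 38, 11], b = [36, 38, 11]
After line 3 (b.append mutates the shared list): a = [36, 38, 11, 59], b = [36, 38, 11, 59]
After line 4 (same = a is b; same object -> True): same = True

[36, 38, 11, 59]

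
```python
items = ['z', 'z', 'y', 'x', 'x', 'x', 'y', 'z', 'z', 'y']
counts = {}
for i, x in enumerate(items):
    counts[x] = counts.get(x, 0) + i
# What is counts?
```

Initial: counts = {}, items = ['z', 'z', 'y', 'x', 'x', 'x', 'y', 'z', 'z', 'y']
i=0, x='z': counts = {'z': 0}
i=1, x='z': counts = {'z': 1}
i=2, x='y': counts = {'z': 1, 'y': 2}
i=3, x='x': counts = {'z': 1, 'y': 2, 'x': 3}
i=4, x='x': counts = {'z': 1, 'y': 2, 'x': 7}
i=5, x='x': counts = {'z': 1, 'y': 2, 'x': 12}
i=6, x='y': counts = {'z': 1, 'y': 8, 'x': 12}
i=7, x='z': counts = {'z': 8, 'y': 8, 'x': 12}
i=8, x='z': counts = {'z': 16, 'y': 8, 'x': 12}
i=9, x='y': counts = {'z': 16, 'y': 17, 'x': 12}

{'z': 16, 'y': 17, 'x': 12}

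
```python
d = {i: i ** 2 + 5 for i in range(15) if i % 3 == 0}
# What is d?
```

{0: 5, 3: 14, 6: 41, 9: 86, 12: 149}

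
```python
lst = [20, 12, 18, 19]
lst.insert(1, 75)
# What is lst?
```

[20, 75, 12, 18, 19]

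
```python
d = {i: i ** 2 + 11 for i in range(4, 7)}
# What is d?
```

{4: 27, 5: 36, 6: 47}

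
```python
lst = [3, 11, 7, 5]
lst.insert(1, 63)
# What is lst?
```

[3, 63, 11, 7, 5]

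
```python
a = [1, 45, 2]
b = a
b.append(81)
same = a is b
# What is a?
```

After line 1: a = [1, 45, 2]
After line 2 (b = a is an alias, same object): a = [1, 45, 2], b = [1, 45, 2]
After line 3 (b.append mutates the shared list): a = [1, 45, 2, 81], b = [1, 45, 2, 81]
After line 4 (same = a is b; same object -> True): same = True

[1, 45, 2, 81]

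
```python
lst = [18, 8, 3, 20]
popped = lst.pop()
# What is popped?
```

20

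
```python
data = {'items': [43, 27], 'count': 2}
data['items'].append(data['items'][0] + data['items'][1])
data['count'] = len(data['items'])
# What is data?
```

After line 1: data = {'items': [43, 27], 'count': 2}
After line 2 (append 43 + 27 = 70): data = {'items': [43, 27, 70], 'count': 2}
After line 3 (count = len(items) = 3): data = {'items': [43, 27, 70], 'count': 3}

{'items': [43, 27, 70], 'count': 3}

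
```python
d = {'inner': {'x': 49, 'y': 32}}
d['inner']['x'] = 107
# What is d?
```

After line 1: d = {'inner': {'x': 49, 'y': 32}}
After line 2 (inner x overwritten): d = {'inner': {'x': 107, 'y': 32}}

{'inner': {'x': 107, 'y': 32}}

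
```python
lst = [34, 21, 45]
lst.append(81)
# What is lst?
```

[34, 21, 45, 81]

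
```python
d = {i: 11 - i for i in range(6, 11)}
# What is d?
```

{6: 5, 7: 4, 8: 3, 9: 2, 10: 1}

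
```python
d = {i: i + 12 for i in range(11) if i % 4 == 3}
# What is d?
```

{3: 15, 7: 19}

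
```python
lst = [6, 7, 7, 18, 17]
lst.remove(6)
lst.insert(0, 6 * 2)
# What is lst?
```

After line 1: lst = [6, 7, 7, 18, 17]
After line 2 (remove first 6): lst = [7, 7, 18, 17]
After line 3 (insert 12 at index 0): lst = [12, 7, 7, 18, 17]

[12, 7, 7, 18, 17]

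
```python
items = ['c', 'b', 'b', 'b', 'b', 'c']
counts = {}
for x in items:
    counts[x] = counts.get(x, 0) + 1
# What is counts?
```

Initial: counts = {}, items = ['c', 'b', 'b', 'b', 'b', 'c']
See 'c': counts = {'c': 1}
See 'b': counts = {'c': 1, 'b': 1}
See 'b': counts = {'c': 1, 'b': 2}
See 'b': counts = {'c': 1, 'b': 3}
See 'b': counts = {'c': 1, 'b': 4}
See 'c': counts = {'c': 2, 'b': 4}

{'c': 2, 'b': 4}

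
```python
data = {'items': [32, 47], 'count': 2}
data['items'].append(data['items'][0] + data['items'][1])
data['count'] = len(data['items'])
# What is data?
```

After line 1: data = {'items': [32, 47], 'count': 2}
After line 2 (append 32 + 47 = 79): data = {'items': [32, 47, 79], 'count': 2}
After line 3 (count = len(items) = 3): data = {'items': [32, 47, 79], 'count': 3}

{'items': [32, 47, 79], 'count': 3}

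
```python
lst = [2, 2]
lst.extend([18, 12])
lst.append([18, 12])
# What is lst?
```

After line 1: lst = [2, 2]
After line 2 (extend unpacks [18, 12]): lst = [2, 2, 18, 12]
After line 3 (append adds [18, 12] as single element): lst = [2, 2, 18, 12, [18, 12]]

[2, 2, 18, 12, [18, 12]]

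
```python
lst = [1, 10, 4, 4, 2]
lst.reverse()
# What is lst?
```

[2, 4, 4, 10, 1]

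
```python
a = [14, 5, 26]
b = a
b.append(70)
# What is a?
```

After line 1: a = [14, 5, 26]
After line 2 (b = a is an alias, same object): a = [14, 5, 26], b = [14, 5, 26]
After line 3 (b.append mutates the shared list): a = [14, 5, 26, 70], b = [14, 5, 26, 70]

[14, 5, 26, 70]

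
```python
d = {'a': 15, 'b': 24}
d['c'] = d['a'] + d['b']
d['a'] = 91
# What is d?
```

After line 1: d = {'a': 15, 'b': 24}
After line 2 (d['c'] = 15 + 24): d = {'a': 15, 'b': 24, 'c': 39}
After line 3: d = {'a': 91, 'b': 24, 'c': 39}

{'a': 91, 'b': 24, 'c': 39}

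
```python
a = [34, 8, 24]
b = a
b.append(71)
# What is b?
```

After line 1: a = [34, 8, 24]
After line 2 (b = a is an alias, same object): a = [34, 8, 24], b = [34, 8, 24]
After line 3 (b.append mutates the shared list): a = [34, 8, 24, 71], b = [34, 8, 24, 71]

[34, 8, 24, 71]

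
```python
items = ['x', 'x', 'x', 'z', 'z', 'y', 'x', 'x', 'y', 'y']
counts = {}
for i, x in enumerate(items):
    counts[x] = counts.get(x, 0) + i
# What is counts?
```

Initial: counts = {}, items = ['x', 'x', 'x', 'z', 'z', 'y', 'x', 'x', 'y', 'y']
i=0, x='x': counts = {'x': 0}
i=1, x='x': counts = {'x': 1}
i=2, x='x': counts = {'x': 3}
i=3, x='z': counts = {'x': 3, 'z': 3}
i=4, x='z': counts = {'x': 3, 'z': 7}
i=5, x='y': counts = {'x': 3, 'z': 7, 'y': 5}
i=6, x='x': counts = {'x': 9, 'z': 7, 'y': 5}
i=7, x='x': counts = {'x': 16, 'z': 7, 'y': 5}
i=8, x='y': counts = {'x': 16, 'z': 7, 'y': 13}
i=9, x='y': counts = {'x': 16, 'z': 7, 'y': 22}

{'x': 16, 'z': 7, 'y': 22}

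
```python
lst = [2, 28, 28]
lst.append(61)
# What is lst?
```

[2, 28, 28, 61]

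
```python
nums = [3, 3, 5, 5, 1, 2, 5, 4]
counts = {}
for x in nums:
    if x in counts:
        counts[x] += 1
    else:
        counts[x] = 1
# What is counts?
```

Initial: counts = {}, nums = [3, 3, 5, 5, 1, 2, 5, 4]
See 3: counts = {3: 1}
See 3: counts = {3: 2}
See 5: counts = {3: 2, 5: 1}
See 5: counts = {3: 2, 5: 2}
See 1: counts = {3: 2, 5: 2, 1: 1}
See 2: counts = {3: 2, 5: 2, 1: 1, 2: 1}
See 5: counts = {3: 2, 5: 3, 1: 1, 2: 1}
See 4: counts = {3: 2, 5: 3, 1: 1, 2: 1, 4: 1}

{3: 2, 5: 3, 1: 1, 2: 1, 4: 1}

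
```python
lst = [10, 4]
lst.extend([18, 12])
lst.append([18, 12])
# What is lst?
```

After line 1: lst = [10, 4]
After line 2 (extend unpacks [18, 12]): lst = [10, 4, 18, 12]
After line 3 (append adds [18, 12] as single element): lst = [10, 4, 18, 12, [18, 12]]

[10, 4, 18, 12, [18, 12]]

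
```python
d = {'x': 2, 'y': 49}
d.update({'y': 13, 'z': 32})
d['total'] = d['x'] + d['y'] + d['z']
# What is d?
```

After line 1: d = {'x': 2, 'y': 49}
After line 2 (y overwritten, z added): d = {'x': 2, 'y': 13, 'z': 32}
After line 3 (total = 2 + 13 + 32 = 47): d = {'x': 2, 'y': 13, 'z': 32, 'total': 47}

{'x': 2, 'y': 13, 'z': 32, 'total': 47}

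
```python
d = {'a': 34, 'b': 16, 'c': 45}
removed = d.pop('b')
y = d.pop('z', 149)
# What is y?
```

After line 1: d = {'a': 34, 'b': 16, 'c': 45}
After line 2 (pop 'b' returns 16): d = {'a': 34, 'c': 45}, removed = 16
After line 3 (pop 'z' missing, returns default 149): d = {'a': 34, 'c': 45}, y = 149

149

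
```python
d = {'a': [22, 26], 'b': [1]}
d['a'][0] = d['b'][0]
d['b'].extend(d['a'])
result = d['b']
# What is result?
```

After line 1: d = {'a': [22, 26], 'b': [1]}
After line 2 (a[0] = b[0] = 1): d = {'a': [1, 26], 'b': [1]}
After line 3 (b.extend(a) appends [1, 26]): d = {'a': [1, 26], 'b': [1, 1, 26]}
After line 4: result = d['b'] = [1, 1, 26]

[1, 1, 26]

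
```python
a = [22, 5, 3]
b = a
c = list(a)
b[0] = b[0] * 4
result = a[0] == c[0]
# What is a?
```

After line 1: a = [22, 5, 3]
After line 2 (b = a, alias): a = [22, 5, 3], b = [22, 5, 3]
After line 3 (c = list(a) is a copy, new object): c = [22, 5, 3]
After line 4 (b[0] = 22 * 4 = 88; mutates shared a/b): a = b = [88, 5, 3], c = [22, 5, 3]
After line 5 (a[0] = 88, c[0] = 22; result = False)

[88, 5, 3]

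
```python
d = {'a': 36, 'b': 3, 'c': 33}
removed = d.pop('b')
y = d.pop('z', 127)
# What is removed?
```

After line 1: d = {'a': 36, 'b': 3, 'c': 33}
After line 2 (pop 'b' returns 3): d = {'a': 36, 'c': 33}, removed = 3
After line 3 (pop 'z' missing, returns default 127): d = {'a': 36, 'c': 33}, y = 127

3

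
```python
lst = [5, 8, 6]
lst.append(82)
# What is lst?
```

[5, 8, 6, 82]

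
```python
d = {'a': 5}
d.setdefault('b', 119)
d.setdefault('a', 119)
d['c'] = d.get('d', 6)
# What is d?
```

After line 1: d = {'a': 5}
After line 2 (setdefault adds 'b'=119): d = {'a': 5, 'b': 119}
After line 3 (setdefault 'a' no-op, already exists): d = {'a': 5, 'b': 119}
After line 4 (get('d', 6) returns default since 'd' not in d): d = {'a': 5, 'b': 119, 'c': 6}

{'a': 5, 'b': 119, 'c': 6}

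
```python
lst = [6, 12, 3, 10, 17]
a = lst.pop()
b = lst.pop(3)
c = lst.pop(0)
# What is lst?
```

After line 1: lst = [6, 12, 3, 10, 17]
After line 2 (pop() -> a = 17): lst = [6, 12, 3, 10]
After line 3 (pop(3) -> b = 10): lst = [6, 12, 3]
After line 4 (pop(0) -> c = 6): lst = [12, 3]

[12, 3]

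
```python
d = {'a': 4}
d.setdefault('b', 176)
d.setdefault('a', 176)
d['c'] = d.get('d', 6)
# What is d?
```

After line 1: d = {'a': 4}
After line 2 (setdefault adds 'b'=176): d = {'a': 4, 'b': 176}
After line 3 (setdefault 'a' no-op, already exists): d = {'a': 4, 'b': 176}
After line 4 (get('d', 6) returns default since 'd' not in d): d = {'a': 4, 'b': 176, 'c': 6}

{'a': 4, 'b': 176, 'c': 6}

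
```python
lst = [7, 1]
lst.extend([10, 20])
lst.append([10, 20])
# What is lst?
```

After line 1: lst = [7, 1]
After line 2 (extend unpacks [10, 20]): lst = [7, 1, 10, 20]
After line 3 (append adds [10, 20] as single element): lst = [7, 1, 10, 20, [10, 20]]

[7, 1, 10, 20, [10, 20]]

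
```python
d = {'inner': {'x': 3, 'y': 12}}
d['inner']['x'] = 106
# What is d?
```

After line 1: d = {'inner': {'x': 3, 'y': 12}}
After line 2 (inner x overwritten): d = {'inner': {'x': 106, 'y': 12}}

{'inner': {'x': 106, 'y': 12}}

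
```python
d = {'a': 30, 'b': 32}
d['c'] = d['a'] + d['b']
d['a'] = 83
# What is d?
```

After line 1: d = {'a': 30, 'b': 32}
After line 2 (d['c'] = 30 + 32): d = {'a': 30, 'b': 32, 'c': 62}
After line 3: d = {'a': 83, 'b': 32, 'c': 62}

{'a': 83, 'b': 32, 'c': 62}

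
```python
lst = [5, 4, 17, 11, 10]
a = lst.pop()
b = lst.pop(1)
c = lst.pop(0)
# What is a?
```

After line 1: lst = [5, 4, 17, 11, 10]
After line 2 (pop() -> a = 10): lst = [5, 4, 17, 11]
After line 3 (pop(1) -> b = 4): lst = [5, 17, 11]
After line 4 (pop(0) -> c = 5): lst = [17, 11]

10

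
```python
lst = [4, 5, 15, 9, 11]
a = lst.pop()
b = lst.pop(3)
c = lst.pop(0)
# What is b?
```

After line 1: lst = [4, 5, 15, 9, 11]
After line 2 (pop() -> a = 11): lst = [4, 5, 15, 9]
After line 3 (pop(3) -> b = 9): lst = [4, 5, 15]
After line 4 (pop(0) -> c = 4): lst = [5, 15]

9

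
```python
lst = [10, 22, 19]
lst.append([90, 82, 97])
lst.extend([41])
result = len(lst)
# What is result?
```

After line 1: lst = [10, 22, 19]
After line 2 (append adds [90, 82, 97] as single element): lst = [10, 22, 19, [90, 82, 97]]
After line 3 (extend unpacks [41], adds 41): lst = [10, 22, 19, [90, 82, 97], 41]
After line 4: result = len(lst) = 5

5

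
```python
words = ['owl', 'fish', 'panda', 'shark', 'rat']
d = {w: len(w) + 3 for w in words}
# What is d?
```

{'owl': 6, 'fish': 7, 'panda': 8, 'shark': 8, 'rat': 6}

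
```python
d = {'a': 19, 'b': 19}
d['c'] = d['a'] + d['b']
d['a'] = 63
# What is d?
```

After line 1: d = {'a': 19, 'b': 19}
After line 2 (d['c'] = 19 + 19): d = {'a': 19, 'b': 19, 'c': 38}
After line 3: d = {'a': 63, 'b': 19, 'c': 38}

{'a': 63, 'b': 19, 'c': 38}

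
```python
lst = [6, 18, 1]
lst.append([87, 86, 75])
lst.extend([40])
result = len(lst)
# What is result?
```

After line 1: lst = [6, 18, 1]
After line 2 (append adds [87, 86, 75] as single element): lst = [6, 18, 1, [87, 86, 75]]
After line 3 (extend unpacks [40], adds 40): lst = [6, 18, 1, [87, 86, 75], 40]
After line 4: result = len(lst) = 5

5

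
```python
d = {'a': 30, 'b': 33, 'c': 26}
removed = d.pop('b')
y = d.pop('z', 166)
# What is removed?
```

After line 1: d = {'a': 30, 'b': 33, 'c': 26}
After line 2 (pop 'b' returns 33): d = {'a': 30, 'c': 26}, removed = 33
After line 3 (pop 'z' missing, returns default 166): d = {'a': 30, 'c': 26}, y = 166

33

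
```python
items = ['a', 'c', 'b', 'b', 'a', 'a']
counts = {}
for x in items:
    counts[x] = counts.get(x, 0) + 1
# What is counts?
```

Initial: counts = {}, items = ['a', 'c', 'b', 'b', 'a', 'a']
See 'a': counts = {'a': 1}
See 'c': counts = {'a': 1, 'c': 1}
See 'b': counts = {'a': 1, 'c': 1, 'b': 1}
See 'b': counts = {'a': 1, 'c': 1, 'b': 2}
See 'a': counts = {'a': 2, 'c': 1, 'b': 2}
See 'a': counts = {'a': 3, 'c': 1, 'b': 2}

{'a': 3, 'c': 1, 'b': 2}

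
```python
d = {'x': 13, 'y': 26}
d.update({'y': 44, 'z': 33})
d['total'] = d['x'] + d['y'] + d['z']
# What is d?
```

After line 1: d = {'x': 13, 'y': 26}
After line 2 (y overwritten, z added): d = {'x': 13, 'y': 44, 'z': 33}
After line 3 (total = 13 + 44 + 33 = 90): d = {'x': 13, 'y': 44, 'z': 33, 'total': 90}

{'x': 13, 'y': 44, 'z': 33, 'total': 90}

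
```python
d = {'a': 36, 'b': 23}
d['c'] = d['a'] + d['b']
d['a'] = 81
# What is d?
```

After line 1: d = {'a': 36, 'b': 23}
After line 2 (d['c'] = 36 + 23): d = {'a': 36, 'b': 23, 'c': 59}
After line 3: d = {'a': 81, 'b': 23, 'c': 59}

{'a': 81, 'b': 23, 'c': 59}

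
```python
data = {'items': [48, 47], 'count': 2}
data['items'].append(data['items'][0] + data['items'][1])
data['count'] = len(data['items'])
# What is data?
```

After line 1: data = {'items': [48, 47], 'count': 2}
After line 2 (append 48 + 47 = 95): data = {'items': [48, 47, 95], 'count': 2}
After line 3 (count = len(items) = 3): data = {'items': [48, 47, 95], 'count': 3}

{'items': [48, 47, 95], 'count': 3}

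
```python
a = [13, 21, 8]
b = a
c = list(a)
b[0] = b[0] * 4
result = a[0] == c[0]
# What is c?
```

After line 1: a = [13, 21, 8]
After line 2 (b = a, alias): a = [13, 21, 8], b = [13, 21, 8]
After line 3 (c = list(a) is a copy, new object): c = [13, 21, 8]
After line 4 (b[0] = 13 * 4 = 52; mutates shared a/b): a = b = [52, 21, 8], c = [13, 21, 8]
After line 5 (a[0] = 52, c[0] = 13; result = False)

[13, 21, 8]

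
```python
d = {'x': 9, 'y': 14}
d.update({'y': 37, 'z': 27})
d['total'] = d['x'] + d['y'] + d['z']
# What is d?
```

After line 1: d = {'x': 9, 'y': 14}
After line 2 (y overwritten, z added): d = {'x': 9, 'y': 37, 'z': 27}
After line 3 (total = 9 + 37 + 27 = 73): d = {'x': 9, 'y': 37, 'z': 27, 'total': 73}

{'x': 9, 'y': 37, 'z': 27, 'total': 73}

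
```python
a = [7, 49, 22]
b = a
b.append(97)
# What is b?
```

After line 1: a = [7, 49, 22]
After line 2 (b = a is an alias, same object): a = [7, 49, 22], b = [7, 49, 22]
After line 3 (b.append mutates the shared list): a = [7, 49, 22, 97], b = [7, 49, 22, 97]

[7, 49, 22, 97]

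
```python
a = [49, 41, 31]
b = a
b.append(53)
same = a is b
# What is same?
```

After line 1: a = [49, 41, 31]
After line 2 (b = a is an alias, same object): a = [49, 41, 31], b = [49, 41, 31]
After line 3 (b.append mutates the shared list): a = [49, 41, 31, 53], b = [49, 41, 31, 53]
After line 4 (same = a is b; same object -> True): same = True

True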